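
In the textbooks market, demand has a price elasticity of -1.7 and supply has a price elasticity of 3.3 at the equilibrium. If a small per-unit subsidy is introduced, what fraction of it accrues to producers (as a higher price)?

Producer share = 0.34

For a small subsidy around the equilibrium, the benefit split depends on the relative slopes, which at a point are proportional to the elasticities.
Buyer share = εs/(εs + |εd|) = 3.3/(3.3 + 1.7) = 0.66; seller share = |εd|/(εs + |εd|) = 0.34.
So producers capture 0.34 of the subsidy.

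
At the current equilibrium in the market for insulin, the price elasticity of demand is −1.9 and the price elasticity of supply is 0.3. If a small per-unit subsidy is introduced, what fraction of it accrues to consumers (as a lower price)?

For a small subsidy around the equilibrium, the benefit split depends on the relative slopes, which at a point are proportional to the elasticities.
Buyer share = εs/(εs + |εd|) = 0.3/(0.3 + 1.9) = 3/22; seller share = |εd|/(εs + |εd|) = 19/22.

Consumer share = 3/22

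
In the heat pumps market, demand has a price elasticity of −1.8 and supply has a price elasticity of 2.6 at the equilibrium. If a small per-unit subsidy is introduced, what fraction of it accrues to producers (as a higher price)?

Producer share = 9/22

For a small subsidy around the equilibrium, the benefit split depends on the relative slopes, which at a point are proportional to the elasticities.
Buyer share = εs/(εs + |εd|) = 2.6/(2.6 + 1.8) = 13/22; seller share = |εd|/(εs + |εd|) = 9/22.
So producers capture 9/22 of the subsidy.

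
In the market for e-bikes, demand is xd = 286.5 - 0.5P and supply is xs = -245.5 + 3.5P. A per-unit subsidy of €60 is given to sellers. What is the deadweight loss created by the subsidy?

Pre-subsidy: 286.5 - 0.5P = -245.5 + 3.5P gives P* = 133, x* = 220.
With the subsidy, sellers receive Ps = Pb + 60 for each unit, where Pb is the price buyers pay.
Supply in terms of Pb becomes xs = -245.5 + 3.5(Pb + 60) = -35.5 + 3.5Pb. Setting this equal to demand: 286.5 - 0.5Pb = -35.5 + 3.5Pb, so Pb = 80.5.
Sellers receive Ps = 80.5 + 60 = 140.5; x' = 286.5 − 0.5·80.5 = 246.25.
The subsidy expands output by 246.25 − 220 = 26.25 past the efficient level; on those units the gap between marginal cost and willingness to pay runs from 0 up to 60.
DWL = ½ × 60 × 26.25 = 787.5.

Deadweight loss = €787.5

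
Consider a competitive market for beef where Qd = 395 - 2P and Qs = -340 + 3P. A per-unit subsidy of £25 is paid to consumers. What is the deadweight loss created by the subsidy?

Deadweight loss = £375

Pre-subsidy: 395 - 2P = -340 + 3P gives P* = 147, Q* = 101.
With the rebate, buyers effectively pay Pb = Ps − 25, where Ps is the price sellers receive.
Demand in terms of Ps becomes Qd = 395 − 2(Ps − 25) = 445 - 2Ps. Setting this equal to supply: 445 - 2Ps = -340 + 3Ps, so Ps = 157.
Buyers pay Pb = 157 − 25 = 132; Q' = -340 + 3·157 = 131.
The subsidy expands output by 131 − 101 = 30 past the efficient level; on those units the gap between marginal cost and willingness to pay runs from 0 up to 25.
DWL = ½ × 25 × 30 = 375.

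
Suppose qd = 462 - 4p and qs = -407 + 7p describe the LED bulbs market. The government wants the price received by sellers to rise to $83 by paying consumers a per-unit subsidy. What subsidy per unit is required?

At a seller price of 83, quantity supplied is -407 + 7·83 = 174.
Buyers absorb 174 only when they pay pb with 462 − 4·pb = 174, i.e. pb = 72.
s = ps − pb = 83 − 72 = 11.

Required subsidy s = $11 per unit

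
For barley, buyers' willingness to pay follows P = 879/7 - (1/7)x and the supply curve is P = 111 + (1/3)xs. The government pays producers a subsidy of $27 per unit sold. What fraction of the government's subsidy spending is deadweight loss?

DWL / government spending = 63/194

Pre-subsidy: 879/7 - (1/7)x = 111 + (1/3)x gives x* = 30.6 and P* = 121.2.
With the subsidy, sellers receive Ps = Pb + 27 for each unit, where Pb is the price buyers pay.
On the curves, Pb = 879/7 - (1/7)x and Ps = 111 + (1/3)x; the wedge Ps − Pb = 27 gives 111 + (1/3)x − (879/7 - (1/7)x) = 27, so x' = 87.3.
Then Pb = 879/7 − (1/7)·87.3 = 113.1 and Ps = 111 + (1/3)·87.3 = 140.1.
ΔCS = ½(30.6 + 87.3)(121.2 − 113.1) = 477.495; ΔPS = ½(30.6 + 87.3)(140.1 − 121.2) = 1114.155.
Government spending = 27 × 87.3 = 2357.1.
DWL = ½ × 27 × (87.3 − 30.6) = 765.45; fraction = 765.45 / 2357.1 = 63/194.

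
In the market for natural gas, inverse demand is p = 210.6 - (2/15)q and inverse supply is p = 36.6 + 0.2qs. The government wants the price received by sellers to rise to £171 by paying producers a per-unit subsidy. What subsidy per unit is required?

Required subsidy s = £50 per unit

At a seller price of 171, quantity supplied is -183 + 5·171 = 672.
Buyers absorb 672 only when they pay pb = 210.6 − (2/15)·672 = 121.
s = ps − pb = 171 − 121 = 50.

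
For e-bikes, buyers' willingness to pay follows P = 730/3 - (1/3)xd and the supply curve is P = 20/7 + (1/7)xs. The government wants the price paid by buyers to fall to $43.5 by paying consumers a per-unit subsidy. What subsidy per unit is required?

Required subsidy s = $45 per unit

At a buyer price of 43.5, quantity demanded is 730 − 3·43.5 = 599.5.
Sellers supply 599.5 only when they receive Ps = 20/7 + (1/7)·599.5 = 88.5.
s = Ps − Pb = 88.5 − 43.5 = 45.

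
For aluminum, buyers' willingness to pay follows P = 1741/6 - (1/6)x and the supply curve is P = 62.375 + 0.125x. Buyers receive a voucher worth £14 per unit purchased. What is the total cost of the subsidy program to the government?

Pre-subsidy: 1741/6 - (1/6)x = 62.375 + 0.125x gives x* = 781 and P* = 160.
With the rebate, buyers effectively pay Pb = Ps − 14, where Ps is the price sellers receive.
On the curves, Pb = 1741/6 - (1/6)x and Ps = 62.375 + 0.125x; the wedge Ps − Pb = 14 gives 62.375 + 0.125x − (1741/6 - (1/6)x) = 14, so x' = 829.
Then Pb = 1741/6 − (1/6)·829 = 152 and Ps = 62.375 + 0.125·829 = 166.
Government outlay = subsidy × quantity = 14 × 829 = 11606.

Government cost = £11606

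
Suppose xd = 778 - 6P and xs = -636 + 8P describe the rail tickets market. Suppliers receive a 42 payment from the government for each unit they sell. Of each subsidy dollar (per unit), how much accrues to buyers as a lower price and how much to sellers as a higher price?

Buyers gain 24 per unit; sellers gain 18 per unit

Pre-subsidy: 778 - 6P = -636 + 8P gives P* = 101, x* = 172.
With the subsidy, sellers receive Ps = Pb + 42 for each unit, where Pb is the price buyers pay.
Supply in terms of Pb becomes xs = -636 + 8(Pb + 42) = -300 + 8Pb. Setting this equal to demand: 778 - 6Pb = -300 + 8Pb, so Pb = 77.
Sellers receive Ps = 77 + 42 = 119; x' = 778 − 6·77 = 316.
Buyers' price falls by P* − Pb = 101 − 77 = 24; sellers' price rises by Ps − P* = 119 − 101 = 18.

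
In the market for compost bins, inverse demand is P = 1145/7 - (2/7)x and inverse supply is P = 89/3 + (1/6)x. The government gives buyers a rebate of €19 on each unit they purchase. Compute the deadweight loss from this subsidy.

Deadweight loss = €399

Pre-subsidy: 1145/7 - (2/7)x = 89/3 + (1/6)x gives x* = 296 and P* = 79.
With the rebate, buyers effectively pay Pb = Ps − 19, where Ps is the price sellers receive.
On the curves, Pb = 1145/7 - (2/7)x and Ps = 89/3 + (1/6)x; the wedge Ps − Pb = 19 gives 89/3 + (1/6)x − (1145/7 - (2/7)x) = 19, so x' = 338.
Then Pb = 1145/7 − (2/7)·338 = 67 and Ps = 89/3 + (1/6)·338 = 86.
The subsidy expands output by 338 − 296 = 42 past the efficient level; on those units the gap between marginal cost and willingness to pay runs from 0 up to 19.
DWL = ½ × 19 × 42 = 399.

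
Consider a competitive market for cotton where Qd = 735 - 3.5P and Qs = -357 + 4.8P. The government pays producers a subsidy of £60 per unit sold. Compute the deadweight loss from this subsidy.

Pre-subsidy: 735 - 3.5P = -357 + 4.8P gives P* = 10920/83, Q* = 22785/83.
With the subsidy, sellers receive Ps = Pb + 60 for each unit, where Pb is the price buyers pay.
Supply in terms of Pb becomes Qs = -357 + 4.8(Pb + 60) = -69 + 4.8Pb. Setting this equal to demand: 735 - 3.5Pb = -69 + 4.8Pb, so Pb = 8040/83.
Sellers receive Ps = 8040/83 + 60 = 13020/83; Q' = 735 − 3.5·(8040/83) = 32865/83.
The subsidy expands output by 32865/83 − 22785/83 = 10080/83 past the efficient level; on those units the gap between marginal cost and willingness to pay runs from 0 up to 60.
DWL = ½ × 60 × 10080/83 = 302400/83.

Deadweight loss = 302400/83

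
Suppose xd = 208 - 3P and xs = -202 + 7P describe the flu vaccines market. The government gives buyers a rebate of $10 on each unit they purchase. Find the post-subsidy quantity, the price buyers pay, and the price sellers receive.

x' = 106; buyers pay $34; sellers receive $44

Pre-subsidy: 208 - 3P = -202 + 7P gives P* = 41, x* = 85.
With the rebate, buyers effectively pay Pb = Ps − 10, where Ps is the price sellers receive.
Demand in terms of Ps becomes xd = 208 − 3(Ps − 10) = 238 - 3Ps. Setting this equal to supply: 238 - 3Ps = -202 + 7Ps, so Ps = 44.
Buyers pay Pb = 44 − 10 = 34; x' = -202 + 7·44 = 106.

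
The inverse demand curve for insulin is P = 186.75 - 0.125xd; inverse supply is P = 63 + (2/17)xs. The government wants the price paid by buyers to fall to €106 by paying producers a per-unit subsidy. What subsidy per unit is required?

At a buyer price of 106, quantity demanded is 1494 − 8·106 = 646.
Sellers supply 646 only when they receive Ps = 63 + (2/17)·646 = 139.
s = Ps − Pb = 139 − 106 = 33.

Required subsidy s = €33 per unit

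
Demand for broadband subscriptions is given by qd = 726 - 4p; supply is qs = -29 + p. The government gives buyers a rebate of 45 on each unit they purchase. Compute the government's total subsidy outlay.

Pre-subsidy: 726 - 4p = -29 + p gives p* = 151, q* = 122.
With the rebate, buyers effectively pay pb = ps − 45, where ps is the price sellers receive.
Demand in terms of ps becomes qd = 726 − 4(ps − 45) = 906 - 4ps. Setting this equal to supply: 906 - 4ps = -29 + ps, so ps = 187.
Buyers pay pb = 187 − 45 = 142; q' = -29 + 1·187 = 158.
Government outlay = subsidy × quantity = 45 × 158 = 7110.

Government cost = 7110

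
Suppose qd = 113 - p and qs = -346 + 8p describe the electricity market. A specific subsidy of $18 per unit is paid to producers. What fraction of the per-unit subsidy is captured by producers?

Producer share = 1/9

Pre-subsidy: 113 - p = -346 + 8p gives p* = 51, q* = 62.
With the subsidy, sellers receive ps = pb + 18 for each unit, where pb is the price buyers pay.
Supply in terms of pb becomes qs = -346 + 8(pb + 18) = -202 + 8pb. Setting this equal to demand: 113 - pb = -202 + 8pb, so pb = 35.
Sellers receive ps = 35 + 18 = 53; q' = 113 − 1·35 = 78.
Buyers' price falls by p* − pb = 51 − 35 = 16; sellers' price rises by ps − p* = 53 − 51 = 2.
So producers capture 2/18 = 1/9 of each unit of subsidy.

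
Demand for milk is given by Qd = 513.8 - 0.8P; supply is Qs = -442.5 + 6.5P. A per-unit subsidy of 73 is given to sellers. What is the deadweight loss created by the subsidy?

Pre-subsidy: 513.8 - 0.8P = -442.5 + 6.5P gives P* = 131, Q* = 409.
With the subsidy, sellers receive Ps = Pb + 73 for each unit, where Pb is the price buyers pay.
Supply in terms of Pb becomes Qs = -442.5 + 6.5(Pb + 73) = 32 + 6.5Pb. Setting this equal to demand: 513.8 - 0.8Pb = 32 + 6.5Pb, so Pb = 66.
Sellers receive Ps = 66 + 73 = 139; Q' = 513.8 − 0.8·66 = 461.
The subsidy expands output by 461 − 409 = 52 past the efficient level; on those units the gap between marginal cost and willingness to pay runs from 0 up to 73.
DWL = ½ × 73 × 52 = 1898.

Deadweight loss = 1898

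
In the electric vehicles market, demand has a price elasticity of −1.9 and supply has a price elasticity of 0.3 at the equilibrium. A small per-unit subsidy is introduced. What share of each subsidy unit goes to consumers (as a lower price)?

For a small subsidy around the equilibrium, the benefit split depends on the relative slopes, which at a point are proportional to the elasticities.
Buyer share = εs/(εs + |εd|) = 0.3/(0.3 + 1.9) = 3/22; seller share = |εd|/(εs + |εd|) = 19/22.

Consumer share = 3/22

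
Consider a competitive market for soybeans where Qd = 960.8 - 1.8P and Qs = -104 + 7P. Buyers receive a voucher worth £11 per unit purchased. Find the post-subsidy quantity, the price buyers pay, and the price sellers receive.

Q' = 758.75; buyers pay £112.25; sellers receive £123.25

Pre-subsidy: 960.8 - 1.8P = -104 + 7P gives P* = 121, Q* = 743.
With the rebate, buyers effectively pay Pb = Ps − 11, where Ps is the price sellers receive.
Demand in terms of Ps becomes Qd = 960.8 − 1.8(Ps − 11) = 980.6 - 1.8Ps. Setting this equal to supply: 980.6 - 1.8Ps = -104 + 7Ps, so Ps = 123.25.
Buyers pay Pb = 123.25 − 11 = 112.25; Q' = -104 + 7·123.25 = 758.75.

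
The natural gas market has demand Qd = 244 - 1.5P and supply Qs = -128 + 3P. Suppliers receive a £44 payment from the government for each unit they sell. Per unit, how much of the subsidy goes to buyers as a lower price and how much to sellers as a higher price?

Pre-subsidy: 244 - 1.5P = -128 + 3P gives P* = 248/3, Q* = 120.
With the subsidy, sellers receive Ps = Pb + 44 for each unit, where Pb is the price buyers pay.
Supply in terms of Pb becomes Qs = -128 + 3(Pb + 44) = 4 + 3Pb. Setting this equal to demand: 244 - 1.5Pb = 4 + 3Pb, so Pb = 160/3.
Sellers receive Ps = 160/3 + 44 = 292/3; Q' = 244 − 1.5·(160/3) = 164.
Buyers' price falls by P* − Pb = 248/3 − 160/3 = 88/3; sellers' price rises by Ps − P* = 292/3 − 248/3 = 44/3.

Buyers gain 88/3 per unit; sellers gain 44/3 per unit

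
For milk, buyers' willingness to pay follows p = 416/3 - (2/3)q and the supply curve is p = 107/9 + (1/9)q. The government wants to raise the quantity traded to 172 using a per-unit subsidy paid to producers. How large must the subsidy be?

At q = 172, from the demand curve buyers pay pb = 416/3 − (2/3)·172 = 24; from the supply curve sellers need ps = 107/9 + (1/9)·172 = 31.
The subsidy must fill the gap: s = ps − pb = 31 − 24 = 7.

Required subsidy s = 7 per unit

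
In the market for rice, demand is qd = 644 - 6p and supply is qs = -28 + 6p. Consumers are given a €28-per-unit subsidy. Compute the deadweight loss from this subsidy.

Deadweight loss = €1176

Pre-subsidy: 644 - 6p = -28 + 6p gives p* = 56, q* = 308.
With the rebate, buyers effectively pay pb = ps − 28, where ps is the price sellers receive.
Demand in terms of ps becomes qd = 644 − 6(ps − 28) = 812 - 6ps. Setting this equal to supply: 812 - 6ps = -28 + 6ps, so ps = 70.
Buyers pay pb = 70 − 28 = 42; q' = -28 + 6·70 = 392.
The subsidy expands output by 392 − 308 = 84 past the efficient level; on those units the gap between marginal cost and willingness to pay runs from 0 up to 28.
DWL = ½ × 28 × 84 = 1176.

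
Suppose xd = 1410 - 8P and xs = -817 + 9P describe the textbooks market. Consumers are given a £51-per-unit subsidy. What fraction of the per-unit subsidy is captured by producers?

Producer share = 8/17

Pre-subsidy: 1410 - 8P = -817 + 9P gives P* = 131, x* = 362.
With the rebate, buyers effectively pay Pb = Ps − 51, where Ps is the price sellers receive.
Demand in terms of Ps becomes xd = 1410 − 8(Ps − 51) = 1818 - 8Ps. Setting this equal to supply: 1818 - 8Ps = -817 + 9Ps, so Ps = 155.
Buyers pay Pb = 155 − 51 = 104; x' = -817 + 9·155 = 578.
Buyers' price falls by P* − Pb = 131 − 104 = 27; sellers' price rises by Ps − P* = 155 − 131 = 24.
So producers capture 24/51 = 8/17 of each unit of subsidy.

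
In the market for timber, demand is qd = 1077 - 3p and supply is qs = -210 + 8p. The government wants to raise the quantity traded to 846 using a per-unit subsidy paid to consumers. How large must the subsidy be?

Required subsidy s = 55 per unit

At q = 846, invert demand for the buyer price: pb = (1077 − 846)/3 = 77; invert supply for the seller price: ps = (846 − (-210))/8 = 132.
The subsidy must fill the gap: s = ps − pb = 132 − 77 = 55.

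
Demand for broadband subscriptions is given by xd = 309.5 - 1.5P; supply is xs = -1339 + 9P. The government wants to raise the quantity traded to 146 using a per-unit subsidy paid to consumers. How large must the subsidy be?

Required subsidy s = 56 per unit

At x = 146, invert demand for the buyer price: Pb = (309.5 − 146)/1.5 = 109; invert supply for the seller price: Ps = (146 − (-1339))/9 = 165.
The subsidy must fill the gap: s = Ps − Pb = 165 − 109 = 56.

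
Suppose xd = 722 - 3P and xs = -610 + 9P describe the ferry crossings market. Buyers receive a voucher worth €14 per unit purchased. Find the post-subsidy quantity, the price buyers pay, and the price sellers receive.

Pre-subsidy: 722 - 3P = -610 + 9P gives P* = 111, x* = 389.
With the rebate, buyers effectively pay Pb = Ps − 14, where Ps is the price sellers receive.
Demand in terms of Ps becomes xd = 722 − 3(Ps − 14) = 764 - 3Ps. Setting this equal to supply: 764 - 3Ps = -610 + 9Ps, so Ps = 114.5.
Buyers pay Pb = 114.5 − 14 = 100.5; x' = -610 + 9·114.5 = 420.5.

x' = 420.5; buyers pay €100.5; sellers receive €114.5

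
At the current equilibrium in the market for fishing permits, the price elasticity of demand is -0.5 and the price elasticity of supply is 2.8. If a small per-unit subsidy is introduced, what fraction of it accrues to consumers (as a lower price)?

For a small subsidy around the equilibrium, the benefit split depends on the relative slopes, which at a point are proportional to the elasticities.
Buyer share = εs/(εs + |εd|) = 2.8/(2.8 + 0.5) = 28/33; seller share = |εd|/(εs + |εd|) = 5/33.

Consumer share = 28/33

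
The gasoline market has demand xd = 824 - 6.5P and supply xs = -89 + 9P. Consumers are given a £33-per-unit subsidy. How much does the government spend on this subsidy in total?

Pre-subsidy: 824 - 6.5P = -89 + 9P gives P* = 1826/31, x* = 13675/31.
With the rebate, buyers effectively pay Pb = Ps − 33, where Ps is the price sellers receive.
Demand in terms of Ps becomes xd = 824 − 6.5(Ps − 33) = 1038.5 - 6.5Ps. Setting this equal to supply: 1038.5 - 6.5Ps = -89 + 9Ps, so Ps = 2255/31.
Buyers pay Pb = 2255/31 − 33 = 1232/31; x' = -89 + 9·(2255/31) = 17536/31.
Government outlay = subsidy × quantity = 33 × 17536/31 = 578688/31.

Government cost = 578688/31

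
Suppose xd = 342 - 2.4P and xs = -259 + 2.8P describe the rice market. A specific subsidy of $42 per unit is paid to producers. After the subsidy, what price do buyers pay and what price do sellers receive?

Buyers pay 2417/26; sellers receive 3509/26

Pre-subsidy: 342 - 2.4P = -259 + 2.8P gives P* = 3005/26, x* = 840/13.
With the subsidy, sellers receive Ps = Pb + 42 for each unit, where Pb is the price buyers pay.
Supply in terms of Pb becomes xs = -259 + 2.8(Pb + 42) = -141.4 + 2.8Pb. Setting this equal to demand: 342 - 2.4Pb = -141.4 + 2.8Pb, so Pb = 2417/26.
Sellers receive Ps = 2417/26 + 42 = 3509/26; x' = 342 − 2.4·(2417/26) = 7728/65.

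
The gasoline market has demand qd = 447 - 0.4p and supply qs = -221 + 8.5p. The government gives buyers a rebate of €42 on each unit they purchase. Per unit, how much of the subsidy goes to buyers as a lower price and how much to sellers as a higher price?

Buyers gain 3570/89 per unit; sellers gain 168/89 per unit

Pre-subsidy: 447 - 0.4p = -221 + 8.5p gives p* = 6680/89, q* = 37111/89.
With the rebate, buyers effectively pay pb = ps − 42, where ps is the price sellers receive.
Demand in terms of ps becomes qd = 447 − 0.4(ps − 42) = 463.8 - 0.4ps. Setting this equal to supply: 463.8 - 0.4ps = -221 + 8.5ps, so ps = 6848/89.
Buyers pay pb = 6848/89 − 42 = 3110/89; q' = -221 + 8.5·(6848/89) = 38539/89.
Buyers' price falls by p* − pb = 6680/89 − 3110/89 = 3570/89; sellers' price rises by ps − p* = 6848/89 − 6680/89 = 168/89.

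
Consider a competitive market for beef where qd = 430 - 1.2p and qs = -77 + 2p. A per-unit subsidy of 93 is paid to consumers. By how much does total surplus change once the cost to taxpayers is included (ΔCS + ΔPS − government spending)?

Pre-subsidy: 430 - 1.2p = -77 + 2p gives p* = 158.4375, q* = 239.875.
With the rebate, buyers effectively pay pb = ps − 93, where ps is the price sellers receive.
Demand in terms of ps becomes qd = 430 − 1.2(ps − 93) = 541.6 - 1.2ps. Setting this equal to supply: 541.6 - 1.2ps = -77 + 2ps, so ps = 193.3125.
Buyers pay pb = 193.3125 − 93 = 100.3125; q' = -77 + 2·193.3125 = 309.625.
ΔCS = ½(239.875 + 309.625)(158.4375 − 100.3125) = 15969.84375; ΔPS = ½(239.875 + 309.625)(193.3125 − 158.4375) = 9581.90625.
Government spending = 93 × 309.625 = 28795.125.
Net change = 15969.84375 + 9581.90625 − 28795.125 = -3243.375. The loss equals the DWL triangle ½·93·69.75.

Net change in total surplus = -3243.375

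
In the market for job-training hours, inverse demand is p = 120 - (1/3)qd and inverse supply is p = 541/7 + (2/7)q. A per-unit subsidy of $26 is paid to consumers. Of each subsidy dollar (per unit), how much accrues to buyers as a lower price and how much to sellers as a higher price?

Pre-subsidy: 120 - (1/3)q = 541/7 + (2/7)q gives q* = 69 and p* = 97.
With the rebate, buyers effectively pay pb = ps − 26, where ps is the price sellers receive.
On the curves, pb = 120 - (1/3)q and ps = 541/7 + (2/7)q; the wedge ps − pb = 26 gives 541/7 + (2/7)q − (120 - (1/3)q) = 26, so q' = 111.
Then pb = 120 − (1/3)·111 = 83 and ps = 541/7 + (2/7)·111 = 109.
Buyers' price falls by p* − pb = 97 − 83 = 14; sellers' price rises by ps − p* = 109 − 97 = 12.

Buyers gain $14 per unit; sellers gain $12 per unit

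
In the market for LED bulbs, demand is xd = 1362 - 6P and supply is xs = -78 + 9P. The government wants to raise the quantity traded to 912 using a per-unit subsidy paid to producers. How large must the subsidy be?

At x = 912, invert demand for the buyer price: Pb = (1362 − 912)/6 = 75; invert supply for the seller price: Ps = (912 − (-78))/9 = 110.
The subsidy must fill the gap: s = Ps − Pb = 110 − 75 = 35.

Required subsidy s = 35 per unit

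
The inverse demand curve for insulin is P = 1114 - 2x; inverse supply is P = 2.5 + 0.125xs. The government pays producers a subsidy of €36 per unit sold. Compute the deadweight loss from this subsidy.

Deadweight loss = 5184/17

Pre-subsidy: 1114 - 2x = 2.5 + 0.125x gives x* = 8892/17 and P* = 1154/17.
With the subsidy, sellers receive Ps = Pb + 36 for each unit, where Pb is the price buyers pay.
On the curves, Pb = 1114 - 2x and Ps = 2.5 + 0.125x; the wedge Ps − Pb = 36 gives 2.5 + 0.125x − (1114 - 2x) = 36, so x' = 540.
Then Pb = 1114 − 2·540 = 34 and Ps = 2.5 + 0.125·540 = 70.
The subsidy expands output by 540 − 8892/17 = 288/17 past the efficient level; on those units the gap between marginal cost and willingness to pay runs from 0 up to 36.
DWL = ½ × 36 × 288/17 = 5184/17.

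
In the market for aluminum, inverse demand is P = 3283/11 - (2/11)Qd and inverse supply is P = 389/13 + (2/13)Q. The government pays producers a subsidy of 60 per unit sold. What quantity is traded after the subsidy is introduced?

Pre-subsidy: 3283/11 - (2/11)Q = 389/13 + (2/13)Q gives Q* = 800 and P* = 153.
With the subsidy, sellers receive Ps = Pb + 60 for each unit, where Pb is the price buyers pay.
On the curves, Pb = 3283/11 - (2/11)Q and Ps = 389/13 + (2/13)Q; the wedge Ps − Pb = 60 gives 389/13 + (2/13)Q − (3283/11 - (2/11)Q) = 60, so Q' = 978.75.
Then Pb = 3283/11 − (2/11)·978.75 = 120.5 and Ps = 389/13 + (2/13)·978.75 = 180.5.

Q' = 978.75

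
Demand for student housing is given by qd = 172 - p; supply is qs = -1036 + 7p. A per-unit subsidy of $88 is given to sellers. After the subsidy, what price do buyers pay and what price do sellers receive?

Buyers pay $74; sellers receive $162

Pre-subsidy: 172 - p = -1036 + 7p gives p* = 151, q* = 21.
With the subsidy, sellers receive ps = pb + 88 for each unit, where pb is the price buyers pay.
Supply in terms of pb becomes qs = -1036 + 7(pb + 88) = -420 + 7pb. Setting this equal to demand: 172 - pb = -420 + 7pb, so pb = 74.
Sellers receive ps = 74 + 88 = 162; q' = 172 − 1·74 = 98.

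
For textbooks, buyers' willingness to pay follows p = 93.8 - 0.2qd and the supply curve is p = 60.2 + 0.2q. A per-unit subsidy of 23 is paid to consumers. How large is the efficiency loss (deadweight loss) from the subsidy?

Pre-subsidy: 93.8 - 0.2q = 60.2 + 0.2q gives q* = 84 and p* = 77.
With the rebate, buyers effectively pay pb = ps − 23, where ps is the price sellers receive.
On the curves, pb = 93.8 - 0.2q and ps = 60.2 + 0.2q; the wedge ps − pb = 23 gives 60.2 + 0.2q − (93.8 - 0.2q) = 23, so q' = 141.5.
Then pb = 93.8 − 0.2·141.5 = 65.5 and ps = 60.2 + 0.2·141.5 = 88.5.
The subsidy expands output by 141.5 − 84 = 57.5 past the efficient level; on those units the gap between marginal cost and willingness to pay runs from 0 up to 23.
DWL = ½ × 23 × 57.5 = 661.25.

Deadweight loss = 661.25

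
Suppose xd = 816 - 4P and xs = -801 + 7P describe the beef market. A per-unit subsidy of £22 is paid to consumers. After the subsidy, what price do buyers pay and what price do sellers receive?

Pre-subsidy: 816 - 4P = -801 + 7P gives P* = 147, x* = 228.
With the rebate, buyers effectively pay Pb = Ps − 22, where Ps is the price sellers receive.
Demand in terms of Ps becomes xd = 816 − 4(Ps − 22) = 904 - 4Ps. Setting this equal to supply: 904 - 4Ps = -801 + 7Ps, so Ps = 155.
Buyers pay Pb = 155 − 22 = 133; x' = -801 + 7·155 = 284.

Buyers pay £133; sellers receive £155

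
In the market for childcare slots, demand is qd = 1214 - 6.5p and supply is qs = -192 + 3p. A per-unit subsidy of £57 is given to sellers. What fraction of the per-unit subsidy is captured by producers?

Pre-subsidy: 1214 - 6.5p = -192 + 3p gives p* = 148, q* = 252.
With the subsidy, sellers receive ps = pb + 57 for each unit, where pb is the price buyers pay.
Supply in terms of pb becomes qs = -192 + 3(pb + 57) = -21 + 3pb. Setting this equal to demand: 1214 - 6.5pb = -21 + 3pb, so pb = 130.
Sellers receive ps = 130 + 57 = 187; q' = 1214 − 6.5·130 = 369.
Buyers' price falls by p* − pb = 148 − 130 = 18; sellers' price rises by ps − p* = 187 − 148 = 39.
So producers capture 39/57 = 13/19 of each unit of subsidy.

Producer share = 13/19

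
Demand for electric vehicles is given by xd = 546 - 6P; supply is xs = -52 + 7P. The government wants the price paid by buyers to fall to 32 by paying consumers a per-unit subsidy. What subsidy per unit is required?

Required subsidy s = 26 per unit

At a buyer price of 32, quantity demanded is 546 − 6·32 = 354.
Sellers supply 354 only when they receive Ps with -52 + 7·Ps = 354, i.e. Ps = 58.
s = Ps − Pb = 58 − 32 = 26.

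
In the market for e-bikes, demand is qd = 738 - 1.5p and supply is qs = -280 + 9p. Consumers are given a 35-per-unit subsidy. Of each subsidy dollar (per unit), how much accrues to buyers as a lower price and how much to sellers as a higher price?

Pre-subsidy: 738 - 1.5p = -280 + 9p gives p* = 2036/21, q* = 4148/7.
With the rebate, buyers effectively pay pb = ps − 35, where ps is the price sellers receive.
Demand in terms of ps becomes qd = 738 − 1.5(ps − 35) = 790.5 - 1.5ps. Setting this equal to supply: 790.5 - 1.5ps = -280 + 9ps, so ps = 2141/21.
Buyers pay pb = 2141/21 − 35 = 1406/21; q' = -280 + 9·(2141/21) = 4463/7.
Buyers' price falls by p* − pb = 2036/21 − 1406/21 = 30; sellers' price rises by ps − p* = 2141/21 − 2036/21 = 5.

Buyers gain 30 per unit; sellers gain 5 per unit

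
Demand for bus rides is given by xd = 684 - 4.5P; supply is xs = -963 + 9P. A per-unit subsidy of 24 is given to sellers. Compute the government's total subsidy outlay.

Pre-subsidy: 684 - 4.5P = -963 + 9P gives P* = 122, x* = 135.
With the subsidy, sellers receive Ps = Pb + 24 for each unit, where Pb is the price buyers pay.
Supply in terms of Pb becomes xs = -963 + 9(Pb + 24) = -747 + 9Pb. Setting this equal to demand: 684 - 4.5Pb = -747 + 9Pb, so Pb = 106.
Sellers receive Ps = 106 + 24 = 130; x' = 684 − 4.5·106 = 207.
Government outlay = subsidy × quantity = 24 × 207 = 4968.

Government cost = 4968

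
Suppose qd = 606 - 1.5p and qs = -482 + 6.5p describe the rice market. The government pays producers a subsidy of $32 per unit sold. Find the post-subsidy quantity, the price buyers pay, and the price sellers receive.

Pre-subsidy: 606 - 1.5p = -482 + 6.5p gives p* = 136, q* = 402.
With the subsidy, sellers receive ps = pb + 32 for each unit, where pb is the price buyers pay.
Supply in terms of pb becomes qs = -482 + 6.5(pb + 32) = -274 + 6.5pb. Setting this equal to demand: 606 - 1.5pb = -274 + 6.5pb, so pb = 110.
Sellers receive ps = 110 + 32 = 142; q' = 606 − 1.5·110 = 441.

q' = 441; buyers pay $110; sellers receive $142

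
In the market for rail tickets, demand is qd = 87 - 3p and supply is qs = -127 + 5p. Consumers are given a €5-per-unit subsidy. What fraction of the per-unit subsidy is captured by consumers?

Pre-subsidy: 87 - 3p = -127 + 5p gives p* = 26.75, q* = 6.75.
With the rebate, buyers effectively pay pb = ps − 5, where ps is the price sellers receive.
Demand in terms of ps becomes qd = 87 − 3(ps − 5) = 102 - 3ps. Setting this equal to supply: 102 - 3ps = -127 + 5ps, so ps = 28.625.
Buyers pay pb = 28.625 − 5 = 23.625; q' = -127 + 5·28.625 = 16.125.
Buyers' price falls by p* − pb = 26.75 − 23.625 = 3.125; sellers' price rises by ps − p* = 28.625 − 26.75 = 1.875.
So consumers capture 3.125/5 = 0.625 of each unit of subsidy.

Consumer share = 0.625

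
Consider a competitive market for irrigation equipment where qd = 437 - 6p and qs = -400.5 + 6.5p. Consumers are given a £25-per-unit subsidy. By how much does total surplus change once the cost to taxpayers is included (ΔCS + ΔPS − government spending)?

Net change in total surplus = -£975

Pre-subsidy: 437 - 6p = -400.5 + 6.5p gives p* = 67, q* = 35.
With the rebate, buyers effectively pay pb = ps − 25, where ps is the price sellers receive.
Demand in terms of ps becomes qd = 437 − 6(ps − 25) = 587 - 6ps. Setting this equal to supply: 587 - 6ps = -400.5 + 6.5ps, so ps = 79.
Buyers pay pb = 79 − 25 = 54; q' = -400.5 + 6.5·79 = 113.
ΔCS = ½(35 + 113)(67 − 54) = 962; ΔPS = ½(35 + 113)(79 − 67) = 888.
Government spending = 25 × 113 = 2825.
Net change = 962 + 888 − 2825 = -975. The loss equals the DWL triangle ½·25·78.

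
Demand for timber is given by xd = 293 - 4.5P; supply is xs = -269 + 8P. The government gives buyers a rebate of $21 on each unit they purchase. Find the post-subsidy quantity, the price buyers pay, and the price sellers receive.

x' = 151.16; buyers pay $31.52; sellers receive $52.52

Pre-subsidy: 293 - 4.5P = -269 + 8P gives P* = 44.96, x* = 90.68.
With the rebate, buyers effectively pay Pb = Ps − 21, where Ps is the price sellers receive.
Demand in terms of Ps becomes xd = 293 − 4.5(Ps − 21) = 387.5 - 4.5Ps. Setting this equal to supply: 387.5 - 4.5Ps = -269 + 8Ps, so Ps = 52.52.
Buyers pay Pb = 52.52 − 21 = 31.52; x' = -269 + 8·52.52 = 151.16.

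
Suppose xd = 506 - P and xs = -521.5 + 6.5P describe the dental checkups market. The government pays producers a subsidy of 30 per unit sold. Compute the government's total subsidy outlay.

Government cost = 11850

Pre-subsidy: 506 - P = -521.5 + 6.5P gives P* = 137, x* = 369.
With the subsidy, sellers receive Ps = Pb + 30 for each unit, where Pb is the price buyers pay.
Supply in terms of Pb becomes xs = -521.5 + 6.5(Pb + 30) = -326.5 + 6.5Pb. Setting this equal to demand: 506 - Pb = -326.5 + 6.5Pb, so Pb = 111.
Sellers receive Ps = 111 + 30 = 141; x' = 506 − 1·111 = 395.
Government outlay = subsidy × quantity = 30 × 395 = 11850.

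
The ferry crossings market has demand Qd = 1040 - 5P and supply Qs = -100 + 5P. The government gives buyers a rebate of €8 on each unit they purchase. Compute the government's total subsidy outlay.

Pre-subsidy: 1040 - 5P = -100 + 5P gives P* = 114, Q* = 470.
With the rebate, buyers effectively pay Pb = Ps − 8, where Ps is the price sellers receive.
Demand in terms of Ps becomes Qd = 1040 − 5(Ps − 8) = 1080 - 5Ps. Setting this equal to supply: 1080 - 5Ps = -100 + 5Ps, so Ps = 118.
Buyers pay Pb = 118 − 8 = 110; Q' = -100 + 5·118 = 490.
Government outlay = subsidy × quantity = 8 × 490 = 3920.

Government cost = €3920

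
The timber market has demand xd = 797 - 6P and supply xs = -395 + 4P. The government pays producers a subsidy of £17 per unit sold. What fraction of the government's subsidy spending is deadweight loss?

DWL / government spending = 102/613

Pre-subsidy: 797 - 6P = -395 + 4P gives P* = 119.2, x* = 81.8.
With the subsidy, sellers receive Ps = Pb + 17 for each unit, where Pb is the price buyers pay.
Supply in terms of Pb becomes xs = -395 + 4(Pb + 17) = -327 + 4Pb. Setting this equal to demand: 797 - 6Pb = -327 + 4Pb, so Pb = 112.4.
Sellers receive Ps = 112.4 + 17 = 129.4; x' = 797 − 6·112.4 = 122.6.
ΔCS = ½(81.8 + 122.6)(119.2 − 112.4) = 694.96; ΔPS = ½(81.8 + 122.6)(129.4 − 119.2) = 1042.44.
Government spending = 17 × 122.6 = 2084.2.
DWL = ½ × 17 × (122.6 − 81.8) = 346.8; fraction = 346.8 / 2084.2 = 102/613.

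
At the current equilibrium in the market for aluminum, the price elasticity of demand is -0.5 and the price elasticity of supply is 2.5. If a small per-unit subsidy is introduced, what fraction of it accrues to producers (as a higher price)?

Producer share = 1/6

For a small subsidy around the equilibrium, the benefit split depends on the relative slopes, which at a point are proportional to the elasticities.
Buyer share = εs/(εs + |εd|) = 2.5/(2.5 + 0.5) = 5/6; seller share = |εd|/(εs + |εd|) = 1/6.
So producers capture 1/6 of the subsidy.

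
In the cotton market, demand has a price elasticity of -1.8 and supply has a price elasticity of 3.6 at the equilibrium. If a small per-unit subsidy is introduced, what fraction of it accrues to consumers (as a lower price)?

Consumer share = 2/3

For a small subsidy around the equilibrium, the benefit split depends on the relative slopes, which at a point are proportional to the elasticities.
Buyer share = εs/(εs + |εd|) = 3.6/(3.6 + 1.8) = 2/3; seller share = |εd|/(εs + |εd|) = 1/3.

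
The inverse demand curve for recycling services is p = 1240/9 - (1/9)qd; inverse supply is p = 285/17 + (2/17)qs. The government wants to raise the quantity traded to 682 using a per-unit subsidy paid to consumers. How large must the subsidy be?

Required subsidy s = 35 per unit

At q = 682, from the demand curve buyers pay pb = 1240/9 − (1/9)·682 = 62; from the supply curve sellers need ps = 285/17 + (2/17)·682 = 97.
The subsidy must fill the gap: s = ps − pb = 97 − 62 = 35.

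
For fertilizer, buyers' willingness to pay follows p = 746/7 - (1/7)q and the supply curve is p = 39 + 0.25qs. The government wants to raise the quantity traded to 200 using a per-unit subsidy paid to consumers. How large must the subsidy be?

Required subsidy s = 11 per unit

At q = 200, from the demand curve buyers pay pb = 746/7 − (1/7)·200 = 78; from the supply curve sellers need ps = 39 + 0.25·200 = 89.
The subsidy must fill the gap: s = ps − pb = 89 − 78 = 11.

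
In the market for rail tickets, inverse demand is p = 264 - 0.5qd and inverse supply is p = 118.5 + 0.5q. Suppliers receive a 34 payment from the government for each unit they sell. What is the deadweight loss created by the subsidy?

Deadweight loss = 578

Pre-subsidy: 264 - 0.5q = 118.5 + 0.5q gives q* = 145.5 and p* = 191.25.
With the subsidy, sellers receive ps = pb + 34 for each unit, where pb is the price buyers pay.
On the curves, pb = 264 - 0.5q and ps = 118.5 + 0.5q; the wedge ps − pb = 34 gives 118.5 + 0.5q − (264 - 0.5q) = 34, so q' = 179.5.
Then pb = 264 − 0.5·179.5 = 174.25 and ps = 118.5 + 0.5·179.5 = 208.25.
The subsidy expands output by 179.5 − 145.5 = 34 past the efficient level; on those units the gap between marginal cost and willingness to pay runs from 0 up to 34.
DWL = ½ × 34 × 34 = 578.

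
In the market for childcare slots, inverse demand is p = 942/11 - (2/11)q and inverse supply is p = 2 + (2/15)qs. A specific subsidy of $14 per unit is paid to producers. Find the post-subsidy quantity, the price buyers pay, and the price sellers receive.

Pre-subsidy: 942/11 - (2/11)q = 2 + (2/15)q gives q* = 3450/13 and p* = 486/13.
With the subsidy, sellers receive ps = pb + 14 for each unit, where pb is the price buyers pay.
On the curves, pb = 942/11 - (2/11)q and ps = 2 + (2/15)q; the wedge ps − pb = 14 gives 2 + (2/15)q − (942/11 - (2/11)q) = 14, so q' = 8055/26.
Then pb = 942/11 − (2/11)·(8055/26) = 381/13 and ps = 2 + (2/15)·(8055/26) = 563/13.

q' = 8055/26; buyers pay 381/13; sellers receive 563/13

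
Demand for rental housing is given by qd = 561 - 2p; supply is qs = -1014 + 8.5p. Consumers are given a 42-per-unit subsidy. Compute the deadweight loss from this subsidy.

Pre-subsidy: 561 - 2p = -1014 + 8.5p gives p* = 150, q* = 261.
With the rebate, buyers effectively pay pb = ps − 42, where ps is the price sellers receive.
Demand in terms of ps becomes qd = 561 − 2(ps − 42) = 645 - 2ps. Setting this equal to supply: 645 - 2ps = -1014 + 8.5ps, so ps = 158.
Buyers pay pb = 158 − 42 = 116; q' = -1014 + 8.5·158 = 329.
The subsidy expands output by 329 − 261 = 68 past the efficient level; on those units the gap between marginal cost and willingness to pay runs from 0 up to 42.
DWL = ½ × 42 × 68 = 1428.

Deadweight loss = 1428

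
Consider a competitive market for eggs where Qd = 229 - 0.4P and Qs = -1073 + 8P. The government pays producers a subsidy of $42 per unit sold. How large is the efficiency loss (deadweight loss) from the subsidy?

Deadweight loss = $336

Pre-subsidy: 229 - 0.4P = -1073 + 8P gives P* = 155, Q* = 167.
With the subsidy, sellers receive Ps = Pb + 42 for each unit, where Pb is the price buyers pay.
Supply in terms of Pb becomes Qs = -1073 + 8(Pb + 42) = -737 + 8Pb. Setting this equal to demand: 229 - 0.4Pb = -737 + 8Pb, so Pb = 115.
Sellers receive Ps = 115 + 42 = 157; Q' = 229 − 0.4·115 = 183.
The subsidy expands output by 183 − 167 = 16 past the efficient level; on those units the gap between marginal cost and willingness to pay runs from 0 up to 42.
DWL = ½ × 42 × 16 = 336.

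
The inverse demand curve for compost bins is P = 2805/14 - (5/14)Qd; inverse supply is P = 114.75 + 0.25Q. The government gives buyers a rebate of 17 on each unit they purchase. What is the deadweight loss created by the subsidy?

Pre-subsidy: 2805/14 - (5/14)Q = 114.75 + 0.25Q gives Q* = 141 and P* = 150.
With the rebate, buyers effectively pay Pb = Ps − 17, where Ps is the price sellers receive.
On the curves, Pb = 2805/14 - (5/14)Q and Ps = 114.75 + 0.25Q; the wedge Ps − Pb = 17 gives 114.75 + 0.25Q − (2805/14 - (5/14)Q) = 17, so Q' = 169.
Then Pb = 2805/14 − (5/14)·169 = 140 and Ps = 114.75 + 0.25·169 = 157.
The subsidy expands output by 169 − 141 = 28 past the efficient level; on those units the gap between marginal cost and willingness to pay runs from 0 up to 17.
DWL = ½ × 17 × 28 = 238.

Deadweight loss = 238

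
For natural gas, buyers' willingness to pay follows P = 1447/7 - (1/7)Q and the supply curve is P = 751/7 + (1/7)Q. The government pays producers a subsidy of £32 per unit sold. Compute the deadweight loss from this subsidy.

Deadweight loss = £1792

Pre-subsidy: 1447/7 - (1/7)Q = 751/7 + (1/7)Q gives Q* = 348 and P* = 157.
With the subsidy, sellers receive Ps = Pb + 32 for each unit, where Pb is the price buyers pay.
On the curves, Pb = 1447/7 - (1/7)Q and Ps = 751/7 + (1/7)Q; the wedge Ps − Pb = 32 gives 751/7 + (1/7)Q − (1447/7 - (1/7)Q) = 32, so Q' = 460.
Then Pb = 1447/7 − (1/7)·460 = 141 and Ps = 751/7 + (1/7)·460 = 173.
The subsidy expands output by 460 − 348 = 112 past the efficient level; on those units the gap between marginal cost and willingness to pay runs from 0 up to 32.
DWL = ½ × 32 × 112 = 1792.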